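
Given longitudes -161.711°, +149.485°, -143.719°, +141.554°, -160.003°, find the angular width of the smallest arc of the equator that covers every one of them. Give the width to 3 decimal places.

Sort the longitudes: -161.711°, -160.003°, -143.719°, +141.554°, +149.485°.
Eastward gaps between consecutive values (wrapping around): 1.708°, 16.284°, 285.273°, 7.931°, 48.804°.
Largest gap = 285.273° ⇒ minimal covering band is its complement: 360° − 285.273° = 74.727°.
Band runs from +141.554° eastward to -143.719°, crossing the antimeridian.

74.727°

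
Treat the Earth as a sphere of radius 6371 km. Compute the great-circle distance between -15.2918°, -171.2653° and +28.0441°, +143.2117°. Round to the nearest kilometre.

6872 km

Δλ = 143.2117 − -171.2653 = 314.4770°; wrapped into (−180°, 180°]: -45.5230°.
Δφ = 28.0441 − -15.2918 = 43.3359°.
a = sin²(Δφ/2) + cos φ₁ · cos φ₂ · sin²(Δλ/2) = 0.263764.
c = 2·atan2(√a, √(1−a)) = 1.07870 rad → d = 6371·c ≈ 6872.42 km.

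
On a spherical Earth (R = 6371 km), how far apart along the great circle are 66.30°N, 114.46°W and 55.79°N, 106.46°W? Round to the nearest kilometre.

Δλ = -106.46 − -114.46 = 8.00°.
Δφ = 55.79 − 66.30 = -10.51°.
a = sin²(Δφ/2) + cos φ₁ · cos φ₂ · sin²(Δλ/2) = 0.009488.
c = 2·atan2(√a, √(1−a)) = 0.19512 rad → d = 6371·c ≈ 1243.13 km.

1243 km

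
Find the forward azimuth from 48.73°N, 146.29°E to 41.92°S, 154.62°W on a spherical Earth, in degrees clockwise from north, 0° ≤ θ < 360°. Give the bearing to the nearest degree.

139°

Δλ = -154.62 − 146.29 = -300.91°; wrapped into (−180°, 180°]: 59.09°.
θ = atan2( sin Δλ · cos φ₂ , cos φ₁ · sin φ₂ − sin φ₁ · cos φ₂ · cos Δλ )
  = atan2(0.63840, -0.72796) = 138.750° → normalised to [0°, 360°): 138.750°.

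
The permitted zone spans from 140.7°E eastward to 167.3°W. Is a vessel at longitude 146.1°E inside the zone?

Yes

Band width going east from +140.7° to -167.3°: ((-167.3 − 140.7) mod 360) = 52.0°.
Offset of +146.1° east of the west edge: ((146.1 − 140.7) mod 360) = 5.4°.
5.4° ≤ 52.0° ⇒ inside.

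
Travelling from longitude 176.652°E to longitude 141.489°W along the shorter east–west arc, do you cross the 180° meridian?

Yes

Naïve |-141.489 − 176.652| = 318.141° > 180°, so the shorter arc goes the other way round — across 180°.
Signed shortest Δλ = ((-141.489 − 176.652 + 180) mod 360) − 180 = 41.859°.
Going east by 41.859° from +176.652° passes through 180° before reaching -141.489°.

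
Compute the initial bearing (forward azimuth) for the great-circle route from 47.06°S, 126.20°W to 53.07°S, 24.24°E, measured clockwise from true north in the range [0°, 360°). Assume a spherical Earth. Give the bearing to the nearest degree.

162°

Δλ = 24.24 − -126.20 = 150.44°.
θ = atan2( sin Δλ · cos φ₂ , cos φ₁ · sin φ₂ − sin φ₁ · cos φ₂ · cos Δλ )
  = atan2(0.29641, -0.92716) = 162.271° → normalised to [0°, 360°): 162.271°.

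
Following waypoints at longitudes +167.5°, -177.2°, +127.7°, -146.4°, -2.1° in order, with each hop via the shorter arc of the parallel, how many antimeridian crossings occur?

Leg 1: +167.5° → -177.2°, shortest Δλ = 15.3° (east) — crosses 180°.
Leg 2: -177.2° → +127.7°, shortest Δλ = -55.1° (west) — crosses 180°.
Leg 3: +127.7° → -146.4°, shortest Δλ = 85.9° (east) — crosses 180°.
Leg 4: -146.4° → -2.1°, shortest Δλ = 144.3° (east) — does not cross 180°.
Total crossings: 3.

3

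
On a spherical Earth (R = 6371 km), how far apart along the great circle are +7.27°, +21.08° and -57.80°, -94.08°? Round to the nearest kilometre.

Δλ = -94.08 − 21.08 = -115.16°.
Δφ = -57.80 − 7.27 = -65.07°.
a = sin²(Δφ/2) + cos φ₁ · cos φ₂ · sin²(Δλ/2) = 0.665906.
c = 2·atan2(√a, √(1−a)) = 1.90902 rad → d = 6371·c ≈ 12162.36 km.

12162 km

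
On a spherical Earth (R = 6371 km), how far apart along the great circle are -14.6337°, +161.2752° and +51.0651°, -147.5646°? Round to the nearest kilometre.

8823 km

Δλ = -147.5646 − 161.2752 = -308.8398°; wrapped into (−180°, 180°]: 51.1602°.
Δφ = 51.0651 − -14.6337 = 65.6988°.
a = sin²(Δφ/2) + cos φ₁ · cos φ₂ · sin²(Δλ/2) = 0.407591.
c = 2·atan2(√a, √(1−a)) = 1.38491 rad → d = 6371·c ≈ 8823.26 km.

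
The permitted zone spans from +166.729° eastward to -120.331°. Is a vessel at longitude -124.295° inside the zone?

Yes

Band width going east from +166.729° to -120.331°: ((-120.331 − 166.729) mod 360) = 72.940°.
Offset of -124.295° east of the west edge: ((-124.295 − 166.729) mod 360) = 68.976°.
68.976° ≤ 72.940° ⇒ inside.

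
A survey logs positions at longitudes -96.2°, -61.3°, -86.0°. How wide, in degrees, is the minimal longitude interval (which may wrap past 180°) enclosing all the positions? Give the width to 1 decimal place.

Sort the longitudes: -96.2°, -86.0°, -61.3°.
Eastward gaps between consecutive values (wrapping around): 10.2°, 24.7°, 325.1°.
Largest gap = 325.1° ⇒ minimal covering band is its complement: 360° − 325.1° = 34.9°.
Band runs from -96.2° eastward to -61.3°.

34.9°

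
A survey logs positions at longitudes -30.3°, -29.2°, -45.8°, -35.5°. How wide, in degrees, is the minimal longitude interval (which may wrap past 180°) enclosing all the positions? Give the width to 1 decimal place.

16.6°

Sort the longitudes: -45.8°, -35.5°, -30.3°, -29.2°.
Eastward gaps between consecutive values (wrapping around): 10.3°, 5.2°, 1.1°, 343.4°.
Largest gap = 343.4° ⇒ minimal covering band is its complement: 360° − 343.4° = 16.6°.
Band runs from -45.8° eastward to -29.2°.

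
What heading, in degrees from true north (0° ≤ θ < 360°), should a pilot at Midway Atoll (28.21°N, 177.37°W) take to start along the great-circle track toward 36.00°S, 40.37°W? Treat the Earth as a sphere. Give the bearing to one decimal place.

113.4°

Δλ = -40.37 − -177.37 = 137.00°.
θ = atan2( sin Δλ · cos φ₂ , cos φ₁ · sin φ₂ − sin φ₁ · cos φ₂ · cos Δλ )
  = atan2(0.55175, -0.23828) = 113.358° → normalised to [0°, 360°): 113.358°.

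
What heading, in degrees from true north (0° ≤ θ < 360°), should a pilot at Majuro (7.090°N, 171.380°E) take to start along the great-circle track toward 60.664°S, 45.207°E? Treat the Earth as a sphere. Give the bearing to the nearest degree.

205°

Δλ = 45.207 − 171.380 = -126.173°.
θ = atan2( sin Δλ · cos φ₂ , cos φ₁ · sin φ₂ − sin φ₁ · cos φ₂ · cos Δλ )
  = atan2(-0.39549, -0.82940) = -154.506° → normalised to [0°, 360°): 205.494°.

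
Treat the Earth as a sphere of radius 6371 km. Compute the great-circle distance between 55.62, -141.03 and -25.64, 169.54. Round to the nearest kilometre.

10173 km

Δλ = 169.54 − -141.03 = 310.57°; wrapped into (−180°, 180°]: -49.43°.
Δφ = -25.64 − 55.62 = -81.26°.
a = sin²(Δφ/2) + cos φ₁ · cos φ₂ · sin²(Δλ/2) = 0.513017.
c = 2·atan2(√a, √(1−a)) = 1.59683 rad → d = 6371·c ≈ 10173.42 km.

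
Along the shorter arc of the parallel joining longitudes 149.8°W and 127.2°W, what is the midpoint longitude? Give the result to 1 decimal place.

Signed shortest Δλ from -149.8° to -127.2° is +22.6°.
Midpoint longitude = -149.8° + (+22.6°)/2 = -149.8° + 11.3° = -138.5°.

138.5°W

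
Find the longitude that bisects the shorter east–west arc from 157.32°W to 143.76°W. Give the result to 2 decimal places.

150.54°W

Signed shortest Δλ from -157.32° to -143.76° is +13.56°.
Midpoint longitude = -157.32° + (+13.56°)/2 = -157.32° + 6.78° = -150.54°.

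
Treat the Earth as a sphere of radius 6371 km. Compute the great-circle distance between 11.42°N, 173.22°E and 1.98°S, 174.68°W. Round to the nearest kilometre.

Δλ = -174.68 − 173.22 = -347.90°; wrapped into (−180°, 180°]: 12.10°.
Δφ = -1.98 − 11.42 = -13.40°.
a = sin²(Δφ/2) + cos φ₁ · cos φ₂ · sin²(Δλ/2) = 0.024494.
c = 2·atan2(√a, √(1−a)) = 0.31430 rad → d = 6371·c ≈ 2002.43 km.

2002 km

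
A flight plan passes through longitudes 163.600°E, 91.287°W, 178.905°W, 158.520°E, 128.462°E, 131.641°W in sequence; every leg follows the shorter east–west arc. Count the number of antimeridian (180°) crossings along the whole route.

3

Leg 1: +163.600° → -91.287°, shortest Δλ = 105.113° (east) — crosses 180°.
Leg 2: -91.287° → -178.905°, shortest Δλ = -87.618° (west) — does not cross 180°.
Leg 3: -178.905° → +158.520°, shortest Δλ = -22.575° (west) — crosses 180°.
Leg 4: +158.520° → +128.462°, shortest Δλ = -30.058° (west) — does not cross 180°.
Leg 5: +128.462° → -131.641°, shortest Δλ = 99.897° (east) — crosses 180°.
Total crossings: 3.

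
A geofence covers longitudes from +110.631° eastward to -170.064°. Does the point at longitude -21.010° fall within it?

Band width going east from +110.631° to -170.064°: ((-170.064 − 110.631) mod 360) = 79.305°.
Offset of -21.010° east of the west edge: ((-21.010 − 110.631) mod 360) = 228.359°.
228.359° > 79.305° ⇒ outside.

No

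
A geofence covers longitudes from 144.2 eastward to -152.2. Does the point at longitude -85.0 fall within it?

Band width going east from +144.2° to -152.2°: ((-152.2 − 144.2) mod 360) = 63.6°.
Offset of -85.0° east of the west edge: ((-85.0 − 144.2) mod 360) = 130.8°.
130.8° > 63.6° ⇒ outside.

No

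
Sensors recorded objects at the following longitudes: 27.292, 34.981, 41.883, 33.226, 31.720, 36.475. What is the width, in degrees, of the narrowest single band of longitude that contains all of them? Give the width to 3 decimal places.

Sort the longitudes: +27.292°, +31.720°, +33.226°, +34.981°, +36.475°, +41.883°.
Eastward gaps between consecutive values (wrapping around): 4.428°, 1.506°, 1.755°, 1.494°, 5.408°, 345.409°.
Largest gap = 345.409° ⇒ minimal covering band is its complement: 360° − 345.409° = 14.591°.
Band runs from +27.292° eastward to +41.883°.

14.591°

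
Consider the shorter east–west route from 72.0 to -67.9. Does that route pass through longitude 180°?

No

Signed shortest Δλ = ((-67.9 − 72.0 + 180) mod 360) − 180 = -139.9°.
Going west by 139.9° from +72.0° reaches -67.9° without touching 180°.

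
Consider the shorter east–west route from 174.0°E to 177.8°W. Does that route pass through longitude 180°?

Naïve |-177.8 − 174.0| = 351.8° > 180°, so the shorter arc goes the other way round — across 180°.
Signed shortest Δλ = ((-177.8 − 174.0 + 180) mod 360) − 180 = 8.2°.
Going east by 8.2° from +174.0° passes through 180° before reaching -177.8°.

Yes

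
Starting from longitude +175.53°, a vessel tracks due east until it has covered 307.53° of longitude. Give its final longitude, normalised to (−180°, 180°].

+123.06°

Start at +175.53°; shift +307.53° → +483.06°.
+483.06° lies outside (−180°, 180°]; subtract 360° → +123.06°.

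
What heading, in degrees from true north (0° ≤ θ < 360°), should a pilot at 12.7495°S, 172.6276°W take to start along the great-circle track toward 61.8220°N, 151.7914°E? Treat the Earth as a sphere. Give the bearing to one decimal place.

Δλ = 151.7914 − -172.6276 = 324.4190°; wrapped into (−180°, 180°]: -35.5810°.
θ = atan2( sin Δλ · cos φ₂ , cos φ₁ · sin φ₂ − sin φ₁ · cos φ₂ · cos Δλ )
  = atan2(-0.27476, 0.94451) = -16.220° → normalised to [0°, 360°): 343.780°.

343.8°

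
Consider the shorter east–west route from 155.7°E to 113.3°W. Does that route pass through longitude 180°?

Naïve |-113.3 − 155.7| = 269.0° > 180°, so the shorter arc goes the other way round — across 180°.
Signed shortest Δλ = ((-113.3 − 155.7 + 180) mod 360) − 180 = 91.0°.
Going east by 91.0° from +155.7° passes through 180° before reaching -113.3°.

Yes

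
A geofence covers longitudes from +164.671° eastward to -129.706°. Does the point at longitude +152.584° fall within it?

No

Band width going east from +164.671° to -129.706°: ((-129.706 − 164.671) mod 360) = 65.623°.
Offset of +152.584° east of the west edge: ((152.584 − 164.671) mod 360) = 347.913°.
347.913° > 65.623° ⇒ outside.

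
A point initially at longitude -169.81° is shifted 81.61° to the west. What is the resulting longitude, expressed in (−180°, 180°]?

+108.58°

Start at -169.81°; shift −81.61° → -251.42°.
-251.42° lies outside (−180°, 180°]; add 360° → +108.58°.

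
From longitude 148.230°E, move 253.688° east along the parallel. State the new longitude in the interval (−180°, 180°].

41.918°E

Start at +148.230°; shift +253.688° → +401.918°.
+401.918° lies outside (−180°, 180°]; subtract 360° → +41.918°.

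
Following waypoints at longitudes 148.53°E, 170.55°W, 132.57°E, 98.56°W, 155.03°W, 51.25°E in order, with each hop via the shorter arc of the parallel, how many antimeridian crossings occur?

4

Leg 1: +148.53° → -170.55°, shortest Δλ = 40.92° (east) — crosses 180°.
Leg 2: -170.55° → +132.57°, shortest Δλ = -56.88° (west) — crosses 180°.
Leg 3: +132.57° → -98.56°, shortest Δλ = 128.87° (east) — crosses 180°.
Leg 4: -98.56° → -155.03°, shortest Δλ = -56.47° (west) — does not cross 180°.
Leg 5: -155.03° → +51.25°, shortest Δλ = -153.72° (west) — crosses 180°.
Total crossings: 4.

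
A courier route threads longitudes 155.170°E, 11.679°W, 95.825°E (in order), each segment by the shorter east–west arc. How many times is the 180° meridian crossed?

Leg 1: +155.170° → -11.679°, shortest Δλ = -166.849° (west) — does not cross 180°.
Leg 2: -11.679° → +95.825°, shortest Δλ = 107.504° (east) — does not cross 180°.
Total crossings: 0.

0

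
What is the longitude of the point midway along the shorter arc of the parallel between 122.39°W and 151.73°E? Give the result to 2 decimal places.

Signed shortest Δλ from -122.39° to +151.73° is -85.88°.
Midpoint longitude = -122.39° + (-85.88°)/2 = -122.39° − 42.94° = -165.33°.
(The naïve average (-122.39 + +151.73)/2 = 14.67° is on the wrong side of the globe.)

165.33°W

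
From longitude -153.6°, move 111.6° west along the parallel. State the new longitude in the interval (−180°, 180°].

+94.8°

Start at -153.6°; shift −111.6° → -265.2°.
-265.2° lies outside (−180°, 180°]; add 360° → +94.8°.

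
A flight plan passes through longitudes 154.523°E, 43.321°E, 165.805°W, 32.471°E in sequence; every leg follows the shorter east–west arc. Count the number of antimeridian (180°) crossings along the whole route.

Leg 1: +154.523° → +43.321°, shortest Δλ = -111.202° (west) — does not cross 180°.
Leg 2: +43.321° → -165.805°, shortest Δλ = 150.874° (east) — crosses 180°.
Leg 3: -165.805° → +32.471°, shortest Δλ = -161.724° (west) — crosses 180°.
Total crossings: 2.

2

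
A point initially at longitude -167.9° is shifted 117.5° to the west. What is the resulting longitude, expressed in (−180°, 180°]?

+74.6°

Start at -167.9°; shift −117.5° → -285.4°.
-285.4° lies outside (−180°, 180°]; add 360° → +74.6°.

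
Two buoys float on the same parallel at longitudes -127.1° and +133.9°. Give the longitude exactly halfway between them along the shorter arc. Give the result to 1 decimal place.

Signed shortest Δλ from -127.1° to +133.9° is -99.0°.
Midpoint longitude = -127.1° + (-99.0°)/2 = -127.1° − 49.5° = -176.6°.
(The naïve average (-127.1 + +133.9)/2 = 3.4° is on the wrong side of the globe.)

-176.6°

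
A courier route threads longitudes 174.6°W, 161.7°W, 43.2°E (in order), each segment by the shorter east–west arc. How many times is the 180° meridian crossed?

Leg 1: -174.6° → -161.7°, shortest Δλ = 12.9° (east) — does not cross 180°.
Leg 2: -161.7° → +43.2°, shortest Δλ = -155.1° (west) — crosses 180°.
Total crossings: 1.

1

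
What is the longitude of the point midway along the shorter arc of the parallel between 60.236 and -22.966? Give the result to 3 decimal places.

Signed shortest Δλ from +60.236° to -22.966° is -83.202°.
Midpoint longitude = +60.236° + (-83.202°)/2 = +60.236° − 41.601° = +18.635°.

+18.635°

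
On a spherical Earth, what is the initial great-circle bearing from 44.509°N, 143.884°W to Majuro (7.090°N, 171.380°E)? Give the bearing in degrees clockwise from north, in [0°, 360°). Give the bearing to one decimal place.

239.8°

Δλ = 171.380 − -143.884 = 315.264°; wrapped into (−180°, 180°]: -44.736°.
θ = atan2( sin Δλ · cos φ₂ , cos φ₁ · sin φ₂ − sin φ₁ · cos φ₂ · cos Δλ )
  = atan2(-0.69846, -0.40615) = -120.178° → normalised to [0°, 360°): 239.822°.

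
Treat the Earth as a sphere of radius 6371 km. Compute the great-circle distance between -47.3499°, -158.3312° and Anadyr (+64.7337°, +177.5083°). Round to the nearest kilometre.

Δλ = 177.5083 − -158.3312 = 335.8395°; wrapped into (−180°, 180°]: -24.1605°.
Δφ = 64.7337 − -47.3499 = 112.0836°.
a = sin²(Δφ/2) + cos φ₁ · cos φ₂ · sin²(Δλ/2) = 0.700645.
c = 2·atan2(√a, √(1−a)) = 1.98372 rad → d = 6371·c ≈ 12638.29 km.

12638 km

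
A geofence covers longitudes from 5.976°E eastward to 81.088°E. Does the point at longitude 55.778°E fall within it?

Band width going east from +5.976° to +81.088°: ((81.088 − 5.976) mod 360) = 75.112°.
Offset of +55.778° east of the west edge: ((55.778 − 5.976) mod 360) = 49.802°.
49.802° ≤ 75.112° ⇒ inside.

Yes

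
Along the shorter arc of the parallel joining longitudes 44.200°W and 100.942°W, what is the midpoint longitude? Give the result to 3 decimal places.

72.571°W

Signed shortest Δλ from -44.200° to -100.942° is -56.742°.
Midpoint longitude = -44.200° + (-56.742°)/2 = -44.200° − 28.371° = -72.571°.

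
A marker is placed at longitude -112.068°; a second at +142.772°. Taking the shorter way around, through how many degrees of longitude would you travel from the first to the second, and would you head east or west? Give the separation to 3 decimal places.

105.160° west

Raw difference: 142.772 − -112.068 = 254.84°.
Normalise into (−180°, 180°]: 254.84° − 360° = -105.16°.
Negative ⇒ the second point lies to the west; separation 105.160°.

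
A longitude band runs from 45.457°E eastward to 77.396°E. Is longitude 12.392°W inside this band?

No

Band width going east from +45.457° to +77.396°: ((77.396 − 45.457) mod 360) = 31.939°.
Offset of -12.392° east of the west edge: ((-12.392 − 45.457) mod 360) = 302.151°.
302.151° > 31.939° ⇒ outside.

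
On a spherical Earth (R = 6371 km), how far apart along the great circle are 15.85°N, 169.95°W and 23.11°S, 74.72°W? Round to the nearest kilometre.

11211 km

Δλ = -74.72 − -169.95 = 95.23°.
Δφ = -23.11 − 15.85 = -38.96°.
a = sin²(Δφ/2) + cos φ₁ · cos φ₂ · sin²(Δλ/2) = 0.593925.
c = 2·atan2(√a, √(1−a)) = 1.75977 rad → d = 6371·c ≈ 11211.49 km.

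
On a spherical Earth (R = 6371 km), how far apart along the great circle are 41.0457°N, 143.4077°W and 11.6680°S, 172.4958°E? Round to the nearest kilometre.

Δλ = 172.4958 − -143.4077 = 315.9035°; wrapped into (−180°, 180°]: -44.0965°.
Δφ = -11.6680 − 41.0457 = -52.7137°.
a = sin²(Δφ/2) + cos φ₁ · cos φ₂ · sin²(Δλ/2) = 0.301181.
c = 2·atan2(√a, √(1−a)) = 1.16186 rad → d = 6371·c ≈ 7402.18 km.

7402 km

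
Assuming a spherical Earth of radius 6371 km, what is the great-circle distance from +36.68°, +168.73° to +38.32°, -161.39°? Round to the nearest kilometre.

2631 km

Δλ = -161.39 − 168.73 = -330.12°; wrapped into (−180°, 180°]: 29.88°.
Δφ = 38.32 − 36.68 = 1.64°.
a = sin²(Δφ/2) + cos φ₁ · cos φ₂ · sin²(Δλ/2) = 0.042025.
c = 2·atan2(√a, √(1−a)) = 0.41293 rad → d = 6371·c ≈ 2630.75 km.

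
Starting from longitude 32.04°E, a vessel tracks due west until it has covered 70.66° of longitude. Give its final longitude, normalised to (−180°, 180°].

38.62°W

Start at +32.04°; shift −70.66° → -38.62°.
-38.62° already lies in (−180°, 180°].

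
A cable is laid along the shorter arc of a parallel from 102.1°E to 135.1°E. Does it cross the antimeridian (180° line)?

Signed shortest Δλ = ((135.1 − 102.1 + 180) mod 360) − 180 = 33.0°.
Going east by 33.0° from +102.1° reaches +135.1° without touching 180°.

No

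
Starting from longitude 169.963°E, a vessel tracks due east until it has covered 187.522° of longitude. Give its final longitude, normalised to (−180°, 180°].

Start at +169.963°; shift +187.522° → +357.485°.
+357.485° lies outside (−180°, 180°]; subtract 360° → -2.515°.

2.515°W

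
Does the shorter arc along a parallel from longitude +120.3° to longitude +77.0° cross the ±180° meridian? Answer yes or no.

Signed shortest Δλ = ((77.0 − 120.3 + 180) mod 360) − 180 = -43.3°.
Going west by 43.3° from +120.3° reaches +77.0° without touching 180°.

No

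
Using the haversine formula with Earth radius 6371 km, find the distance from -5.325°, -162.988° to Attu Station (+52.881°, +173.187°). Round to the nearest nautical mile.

3698 nmi

Δλ = 173.187 − -162.988 = 336.175°; wrapped into (−180°, 180°]: -23.825°.
Δφ = 52.881 − -5.325 = 58.206°.
a = sin²(Δφ/2) + cos φ₁ · cos φ₂ · sin²(Δλ/2) = 0.262169.
c = 2·atan2(√a, √(1−a)) = 1.07508 rad → d = 6371·c ≈ 6849.33 km ≈ 3698.34 nmi.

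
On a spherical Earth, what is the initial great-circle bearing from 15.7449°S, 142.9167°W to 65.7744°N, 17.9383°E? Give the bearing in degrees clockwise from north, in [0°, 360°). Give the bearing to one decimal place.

9.9°

Δλ = 17.9383 − -142.9167 = 160.8550°.
θ = atan2( sin Δλ · cos φ₂ , cos φ₁ · sin φ₂ − sin φ₁ · cos φ₂ · cos Δλ )
  = atan2(0.13457, 0.77253) = 9.882° → normalised to [0°, 360°): 9.882°.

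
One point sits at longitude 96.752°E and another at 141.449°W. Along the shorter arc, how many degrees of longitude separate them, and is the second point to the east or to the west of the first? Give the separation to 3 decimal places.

Raw difference: -141.449 − 96.752 = -238.201°.
Normalise into (−180°, 180°]: -238.201° + 360° = 121.799°.
Positive ⇒ the second point lies to the east; separation 121.799°.

121.799° east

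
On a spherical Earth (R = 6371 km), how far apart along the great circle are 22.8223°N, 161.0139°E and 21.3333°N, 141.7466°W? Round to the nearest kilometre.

5862 km

Δλ = -141.7466 − 161.0139 = -302.7605°; wrapped into (−180°, 180°]: 57.2395°.
Δφ = 21.3333 − 22.8223 = -1.4890°.
a = sin²(Δφ/2) + cos φ₁ · cos φ₂ · sin²(Δλ/2) = 0.197152.
c = 2·atan2(√a, √(1−a)) = 0.92016 rad → d = 6371·c ≈ 5862.32 km.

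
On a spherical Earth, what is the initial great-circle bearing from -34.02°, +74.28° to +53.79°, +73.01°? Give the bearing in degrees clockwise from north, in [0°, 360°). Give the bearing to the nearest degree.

359°

Δλ = 73.01 − 74.28 = -1.27°.
θ = atan2( sin Δλ · cos φ₂ , cos φ₁ · sin φ₂ − sin φ₁ · cos φ₂ · cos Δλ )
  = atan2(-0.01309, 0.99919) = -0.751° → normalised to [0°, 360°): 359.249°.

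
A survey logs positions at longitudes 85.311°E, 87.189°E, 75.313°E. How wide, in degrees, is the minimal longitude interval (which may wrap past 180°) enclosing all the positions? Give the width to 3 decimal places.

Sort the longitudes: +75.313°, +85.311°, +87.189°.
Eastward gaps between consecutive values (wrapping around): 9.998°, 1.878°, 348.124°.
Largest gap = 348.124° ⇒ minimal covering band is its complement: 360° − 348.124° = 11.876°.
Band runs from +75.313° eastward to +87.189°.

11.876°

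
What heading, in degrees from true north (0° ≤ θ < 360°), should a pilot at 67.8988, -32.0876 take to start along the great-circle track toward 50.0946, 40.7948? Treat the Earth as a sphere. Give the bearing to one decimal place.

79.5°

Δλ = 40.7948 − -32.0876 = 72.8824°.
θ = atan2( sin Δλ · cos φ₂ , cos φ₁ · sin φ₂ − sin φ₁ · cos φ₂ · cos Δλ )
  = atan2(0.61310, 0.11367) = 79.496° → normalised to [0°, 360°): 79.496°.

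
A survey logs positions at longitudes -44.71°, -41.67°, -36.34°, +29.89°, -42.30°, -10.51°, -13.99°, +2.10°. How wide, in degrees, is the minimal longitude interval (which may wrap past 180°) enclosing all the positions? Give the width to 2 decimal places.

74.60°

Sort the longitudes: -44.71°, -42.30°, -41.67°, -36.34°, -13.99°, -10.51°, +2.10°, +29.89°.
Eastward gaps between consecutive values (wrapping around): 2.41°, 0.63°, 5.33°, 22.35°, 3.48°, 12.61°, 27.79°, 285.40°.
Largest gap = 285.40° ⇒ minimal covering band is its complement: 360° − 285.40° = 74.60°.
Band runs from -44.71° eastward to +29.89°.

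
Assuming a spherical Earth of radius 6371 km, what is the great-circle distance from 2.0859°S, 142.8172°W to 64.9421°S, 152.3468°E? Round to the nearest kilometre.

Δλ = 152.3468 − -142.8172 = 295.1640°; wrapped into (−180°, 180°]: -64.8360°.
Δφ = -64.9421 − -2.0859 = -62.8562°.
a = sin²(Δφ/2) + cos φ₁ · cos φ₂ · sin²(Δλ/2) = 0.393528.
c = 2·atan2(√a, √(1−a)) = 1.35621 rad → d = 6371·c ≈ 8640.41 km.

8640 km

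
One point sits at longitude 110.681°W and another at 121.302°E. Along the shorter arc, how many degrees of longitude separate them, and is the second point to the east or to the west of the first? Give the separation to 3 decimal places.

Raw difference: 121.302 − -110.681 = 231.983°.
Normalise into (−180°, 180°]: 231.983° − 360° = -128.017°.
Negative ⇒ the second point lies to the west; separation 128.017°.

128.017° west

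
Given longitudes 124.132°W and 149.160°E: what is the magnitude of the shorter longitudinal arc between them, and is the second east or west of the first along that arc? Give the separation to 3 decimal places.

86.708° west

Raw difference: 149.160 − -124.132 = 273.292°.
Normalise into (−180°, 180°]: 273.292° − 360° = -86.708°.
Negative ⇒ the second point lies to the west; separation 86.708°.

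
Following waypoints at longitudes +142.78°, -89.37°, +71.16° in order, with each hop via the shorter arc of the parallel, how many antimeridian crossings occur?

1

Leg 1: +142.78° → -89.37°, shortest Δλ = 127.85° (east) — crosses 180°.
Leg 2: -89.37° → +71.16°, shortest Δλ = 160.53° (east) — does not cross 180°.
Total crossings: 1.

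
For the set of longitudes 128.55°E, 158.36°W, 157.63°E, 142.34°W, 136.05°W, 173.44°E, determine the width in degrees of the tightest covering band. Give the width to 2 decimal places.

95.40°

Sort the longitudes: -158.36°, -142.34°, -136.05°, +128.55°, +157.63°, +173.44°.
Eastward gaps between consecutive values (wrapping around): 16.02°, 6.29°, 264.60°, 29.08°, 15.81°, 28.20°.
Largest gap = 264.60° ⇒ minimal covering band is its complement: 360° − 264.60° = 95.40°.
Band runs from +128.55° eastward to -136.05°, crossing the antimeridian.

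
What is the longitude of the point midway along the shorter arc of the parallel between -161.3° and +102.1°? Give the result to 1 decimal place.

Signed shortest Δλ from -161.3° to +102.1° is -96.6°.
Midpoint longitude = -161.3° + (-96.6°)/2 = -161.3° − 48.3° = -209.6°.
Normalise into (−180°, 180°]: +150.4°.
(The naïve average (-161.3 + +102.1)/2 = -29.6° is on the wrong side of the globe.)

+150.4°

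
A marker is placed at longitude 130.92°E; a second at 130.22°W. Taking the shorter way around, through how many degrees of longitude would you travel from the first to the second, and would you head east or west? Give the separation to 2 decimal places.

98.86° east

Raw difference: -130.22 − 130.92 = -261.14°.
Normalise into (−180°, 180°]: -261.14° + 360° = 98.86°.
Positive ⇒ the second point lies to the east; separation 98.86°.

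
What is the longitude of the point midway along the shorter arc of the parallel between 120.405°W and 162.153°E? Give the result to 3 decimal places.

Signed shortest Δλ from -120.405° to +162.153° is -77.442°.
Midpoint longitude = -120.405° + (-77.442°)/2 = -120.405° − 38.721° = -159.126°.
(The naïve average (-120.405 + +162.153)/2 = 20.874° is on the wrong side of the globe.)

159.126°W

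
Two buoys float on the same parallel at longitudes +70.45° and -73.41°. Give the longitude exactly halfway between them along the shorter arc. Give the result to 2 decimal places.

-1.48°

Signed shortest Δλ from +70.45° to -73.41° is -143.86°.
Midpoint longitude = +70.45° + (-143.86°)/2 = +70.45° − 71.93° = -1.48°.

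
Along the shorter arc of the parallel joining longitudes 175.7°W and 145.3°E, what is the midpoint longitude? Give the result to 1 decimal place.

164.8°E

Signed shortest Δλ from -175.7° to +145.3° is -39.0°.
Midpoint longitude = -175.7° + (-39.0°)/2 = -175.7° − 19.5° = -195.2°.
Normalise into (−180°, 180°]: +164.8°.
(The naïve average (-175.7 + +145.3)/2 = -15.2° is on the wrong side of the globe.)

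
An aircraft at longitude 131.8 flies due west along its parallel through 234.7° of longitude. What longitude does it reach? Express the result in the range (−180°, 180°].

-102.9°

Start at +131.8°; shift −234.7° → -102.9°.
-102.9° already lies in (−180°, 180°].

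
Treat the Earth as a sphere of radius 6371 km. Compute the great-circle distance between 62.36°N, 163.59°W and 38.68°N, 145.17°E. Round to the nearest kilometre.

4304 km

Δλ = 145.17 − -163.59 = 308.76°; wrapped into (−180°, 180°]: -51.24°.
Δφ = 38.68 − 62.36 = -23.68°.
a = sin²(Δφ/2) + cos φ₁ · cos φ₂ · sin²(Δλ/2) = 0.109811.
c = 2·atan2(√a, √(1−a)) = 0.67553 rad → d = 6371·c ≈ 4303.77 km.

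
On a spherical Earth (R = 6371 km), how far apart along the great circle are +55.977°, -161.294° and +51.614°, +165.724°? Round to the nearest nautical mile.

1186 nmi

Δλ = 165.724 − -161.294 = 327.018°; wrapped into (−180°, 180°]: -32.982°.
Δφ = 51.614 − 55.977 = -4.363°.
a = sin²(Δφ/2) + cos φ₁ · cos φ₂ · sin²(Δλ/2) = 0.029445.
c = 2·atan2(√a, √(1−a)) = 0.34490 rad → d = 6371·c ≈ 2197.36 km ≈ 1186.48 nmi.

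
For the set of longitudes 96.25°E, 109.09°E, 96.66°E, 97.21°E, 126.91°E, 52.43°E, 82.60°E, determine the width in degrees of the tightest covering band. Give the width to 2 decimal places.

Sort the longitudes: +52.43°, +82.60°, +96.25°, +96.66°, +97.21°, +109.09°, +126.91°.
Eastward gaps between consecutive values (wrapping around): 30.17°, 13.65°, 0.41°, 0.55°, 11.88°, 17.82°, 285.52°.
Largest gap = 285.52° ⇒ minimal covering band is its complement: 360° − 285.52° = 74.48°.
Band runs from +52.43° eastward to +126.91°.

74.48°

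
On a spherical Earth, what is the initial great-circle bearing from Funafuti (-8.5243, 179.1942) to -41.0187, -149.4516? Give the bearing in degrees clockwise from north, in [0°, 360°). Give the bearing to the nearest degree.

Δλ = -149.4516 − 179.1942 = -328.6458°; wrapped into (−180°, 180°]: 31.3542°.
θ = atan2( sin Δλ · cos φ₂ , cos φ₁ · sin φ₂ − sin φ₁ · cos φ₂ · cos Δλ )
  = atan2(0.39258, -0.55355) = 144.655° → normalised to [0°, 360°): 144.655°.

145°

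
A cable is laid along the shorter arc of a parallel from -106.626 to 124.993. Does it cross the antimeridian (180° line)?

Yes

Naïve |124.993 − -106.626| = 231.619° > 180°, so the shorter arc goes the other way round — across 180°.
Signed shortest Δλ = ((124.993 − -106.626 + 180) mod 360) − 180 = -128.381°.
Going west by 128.381° from -106.626° passes through 180° before reaching +124.993°.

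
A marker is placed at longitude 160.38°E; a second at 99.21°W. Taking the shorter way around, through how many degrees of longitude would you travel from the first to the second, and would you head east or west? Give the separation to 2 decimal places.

100.41° east

Raw difference: -99.21 − 160.38 = -259.59°.
Normalise into (−180°, 180°]: -259.59° + 360° = 100.41°.
Positive ⇒ the second point lies to the east; separation 100.41°.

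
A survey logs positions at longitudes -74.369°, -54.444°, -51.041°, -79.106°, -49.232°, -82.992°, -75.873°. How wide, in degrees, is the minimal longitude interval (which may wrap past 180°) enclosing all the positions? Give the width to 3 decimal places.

Sort the longitudes: -82.992°, -79.106°, -75.873°, -74.369°, -54.444°, -51.041°, -49.232°.
Eastward gaps between consecutive values (wrapping around): 3.886°, 3.233°, 1.504°, 19.925°, 3.403°, 1.809°, 326.240°.
Largest gap = 326.240° ⇒ minimal covering band is its complement: 360° − 326.240° = 33.760°.
Band runs from -82.992° eastward to -49.232°.

33.760°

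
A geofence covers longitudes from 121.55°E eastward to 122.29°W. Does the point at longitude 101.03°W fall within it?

Band width going east from +121.55° to -122.29°: ((-122.29 − 121.55) mod 360) = 116.16°.
Offset of -101.03° east of the west edge: ((-101.03 − 121.55) mod 360) = 137.42°.
137.42° > 116.16° ⇒ outside.

No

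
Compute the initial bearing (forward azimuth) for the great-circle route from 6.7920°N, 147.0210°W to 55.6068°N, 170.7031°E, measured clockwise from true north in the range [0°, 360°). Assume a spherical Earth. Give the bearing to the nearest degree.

334°

Δλ = 170.7031 − -147.0210 = 317.7241°; wrapped into (−180°, 180°]: -42.2759°.
θ = atan2( sin Δλ · cos φ₂ , cos φ₁ · sin φ₂ − sin φ₁ · cos φ₂ · cos Δλ )
  = atan2(-0.37999, 0.76996) = -26.267° → normalised to [0°, 360°): 333.733°.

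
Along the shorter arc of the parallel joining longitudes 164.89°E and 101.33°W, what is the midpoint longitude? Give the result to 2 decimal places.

Signed shortest Δλ from +164.89° to -101.33° is +93.78°.
Midpoint longitude = +164.89° + (+93.78°)/2 = +164.89° + 46.89° = +211.78°.
Normalise into (−180°, 180°]: -148.22°.
(The naïve average (+164.89 + -101.33)/2 = 31.78° is on the wrong side of the globe.)

148.22°W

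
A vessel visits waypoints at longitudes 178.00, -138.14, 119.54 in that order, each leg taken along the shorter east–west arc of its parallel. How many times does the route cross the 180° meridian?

Leg 1: +178.00° → -138.14°, shortest Δλ = 43.86° (east) — crosses 180°.
Leg 2: -138.14° → +119.54°, shortest Δλ = -102.32° (west) — crosses 180°.
Total crossings: 2.

2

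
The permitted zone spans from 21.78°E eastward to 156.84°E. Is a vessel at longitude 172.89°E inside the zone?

Band width going east from +21.78° to +156.84°: ((156.84 − 21.78) mod 360) = 135.06°.
Offset of +172.89° east of the west edge: ((172.89 − 21.78) mod 360) = 151.11°.
151.11° > 135.06° ⇒ outside.

No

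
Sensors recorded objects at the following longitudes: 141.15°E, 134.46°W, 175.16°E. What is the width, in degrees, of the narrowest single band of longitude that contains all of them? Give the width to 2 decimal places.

84.39°

Sort the longitudes: -134.46°, +141.15°, +175.16°.
Eastward gaps between consecutive values (wrapping around): 275.61°, 34.01°, 50.38°.
Largest gap = 275.61° ⇒ minimal covering band is its complement: 360° − 275.61° = 84.39°.
Band runs from +141.15° eastward to -134.46°, crossing the antimeridian.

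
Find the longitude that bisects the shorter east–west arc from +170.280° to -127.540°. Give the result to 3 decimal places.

Signed shortest Δλ from +170.280° to -127.540° is +62.180°.
Midpoint longitude = +170.280° + (+62.180°)/2 = +170.280° + 31.090° = +201.370°.
Normalise into (−180°, 180°]: -158.630°.
(The naïve average (+170.280 + -127.540)/2 = 21.37° is on the wrong side of the globe.)

-158.630°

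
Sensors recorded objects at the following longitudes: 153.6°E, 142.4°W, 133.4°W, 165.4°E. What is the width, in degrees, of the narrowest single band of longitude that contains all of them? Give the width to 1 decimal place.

Sort the longitudes: -142.4°, -133.4°, +153.6°, +165.4°.
Eastward gaps between consecutive values (wrapping around): 9.0°, 287.0°, 11.8°, 52.2°.
Largest gap = 287.0° ⇒ minimal covering band is its complement: 360° − 287.0° = 73.0°.
Band runs from +153.6° eastward to -133.4°, crossing the antimeridian.

73.0°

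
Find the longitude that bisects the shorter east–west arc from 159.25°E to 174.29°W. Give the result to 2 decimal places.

172.48°E

Signed shortest Δλ from +159.25° to -174.29° is +26.46°.
Midpoint longitude = +159.25° + (+26.46°)/2 = +159.25° + 13.23° = +172.48°.
(The naïve average (+159.25 + -174.29)/2 = -7.52° is on the wrong side of the globe.)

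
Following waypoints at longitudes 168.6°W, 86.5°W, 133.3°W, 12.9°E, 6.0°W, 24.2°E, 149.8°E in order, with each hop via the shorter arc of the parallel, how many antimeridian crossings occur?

Leg 1: -168.6° → -86.5°, shortest Δλ = 82.1° (east) — does not cross 180°.
Leg 2: -86.5° → -133.3°, shortest Δλ = -46.8° (west) — does not cross 180°.
Leg 3: -133.3° → +12.9°, shortest Δλ = 146.2° (east) — does not cross 180°.
Leg 4: +12.9° → -6.0°, shortest Δλ = -18.9° (west) — does not cross 180°.
Leg 5: -6.0° → +24.2°, shortest Δλ = 30.2° (east) — does not cross 180°.
Leg 6: +24.2° → +149.8°, shortest Δλ = 125.6° (east) — does not cross 180°.
Total crossings: 0.

0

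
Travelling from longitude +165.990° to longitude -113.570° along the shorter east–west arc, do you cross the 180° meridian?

Naïve |-113.570 − 165.990| = 279.56° > 180°, so the shorter arc goes the other way round — across 180°.
Signed shortest Δλ = ((-113.570 − 165.990 + 180) mod 360) − 180 = 80.44°.
Going east by 80.44° from +165.990° passes through 180° before reaching -113.570°.

Yes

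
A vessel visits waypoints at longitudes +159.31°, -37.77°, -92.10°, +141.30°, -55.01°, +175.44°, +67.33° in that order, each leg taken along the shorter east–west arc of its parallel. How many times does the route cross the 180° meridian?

Leg 1: +159.31° → -37.77°, shortest Δλ = 162.92° (east) — crosses 180°.
Leg 2: -37.77° → -92.10°, shortest Δλ = -54.33° (west) — does not cross 180°.
Leg 3: -92.10° → +141.30°, shortest Δλ = -126.6° (west) — crosses 180°.
Leg 4: +141.30° → -55.01°, shortest Δλ = 163.69° (east) — crosses 180°.
Leg 5: -55.01° → +175.44°, shortest Δλ = -129.55° (west) — crosses 180°.
Leg 6: +175.44° → +67.33°, shortest Δλ = -108.11° (west) — does not cross 180°.
Total crossings: 4.

4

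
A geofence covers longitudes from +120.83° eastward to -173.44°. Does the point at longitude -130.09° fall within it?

No

Band width going east from +120.83° to -173.44°: ((-173.44 − 120.83) mod 360) = 65.73°.
Offset of -130.09° east of the west edge: ((-130.09 − 120.83) mod 360) = 109.08°.
109.08° > 65.73° ⇒ outside.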